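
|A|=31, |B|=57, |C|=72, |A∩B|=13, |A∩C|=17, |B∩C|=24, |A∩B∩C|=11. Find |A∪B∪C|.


|A∪B∪C| = 31+57+72-13-17-24+11 = 117

|A∪B∪C| = 117


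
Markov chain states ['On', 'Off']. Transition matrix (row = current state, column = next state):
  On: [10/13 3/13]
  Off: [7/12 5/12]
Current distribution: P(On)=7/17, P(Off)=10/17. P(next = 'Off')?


P(next=Off) = Σᵢ P(now=i)×P(i→Off)
= 7/17×3/13 + 10/17×5/12
= 21/221 + 25/102 = 451/1326

P = 451/1326 ≈ 0.3401


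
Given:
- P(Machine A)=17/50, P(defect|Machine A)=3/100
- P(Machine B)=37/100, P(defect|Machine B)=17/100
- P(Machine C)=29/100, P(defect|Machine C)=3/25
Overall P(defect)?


P(B) = Σ P(B|Aᵢ)×P(Aᵢ)
  3/100×17/50 = 51/5000
  17/100×37/100 = 629/10000
  3/25×29/100 = 87/2500
Sum = 1079/10000

P(defect) = 1079/10000 ≈ 10.79%


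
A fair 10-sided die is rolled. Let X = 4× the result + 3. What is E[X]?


E[die] = (1+10)/2 = 11/2
E[X] = 4×11/2 + 3 = 25

E[X] = 25


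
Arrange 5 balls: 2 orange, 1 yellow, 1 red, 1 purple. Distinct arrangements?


5!/(2!×1!×1!×1!) = 60

60


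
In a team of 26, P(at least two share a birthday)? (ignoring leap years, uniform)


P(all different) = Π(365-i)/365 for i=0..25
= 0.401759
P(match) = 1 - 0.401759 = 0.598241

P ≈ 0.5982 ≈ 59.82%


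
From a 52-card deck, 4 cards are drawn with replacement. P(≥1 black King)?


P(not a black King) = 50/52 = 25/26
P(none in 4 draws) = (25/26)^4 = 390625/456976
P(≥1 black King) = 1 - 390625/456976 = 66351/456976

P = 66351/456976 ≈ 14.52%


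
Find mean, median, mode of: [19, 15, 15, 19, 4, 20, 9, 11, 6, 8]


Sorted: [4, 6, 8, 9, 11, 15, 15, 19, 19, 20]
Mean = 126/10 = 63/5
Median = 13
Freq: {19: 2, 15: 2, 4: 1, 20: 1, 9: 1, 11: 1, 6: 1, 8: 1}
Mode: [15, 19]

Mean=63/5, Median=13, Mode=[15, 19]


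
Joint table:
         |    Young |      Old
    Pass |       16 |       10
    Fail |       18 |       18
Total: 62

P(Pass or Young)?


P(Pass∨Young) = P(Pass) + P(Young) - P(Pass∧Young)
= (26 + 34 - 16)/62 = 44/62 = 22/31

P = 22/31 ≈ 70.97%


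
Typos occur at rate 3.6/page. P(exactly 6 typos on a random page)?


Poisson(λ=3.6): P(X=6) = e^(-λ)×λ^k/k!
= e^(-3.6) × 3.6^6 / 6!
≈ 0.02732372245 × 2176.782336 / 720 ≈ 0.082608

P(X=6) ≈ 0.082608 ≈ 8.26%


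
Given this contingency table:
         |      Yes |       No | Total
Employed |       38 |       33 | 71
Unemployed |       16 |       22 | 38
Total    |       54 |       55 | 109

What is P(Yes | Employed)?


P(Yes | Employed) = 38/(38+33) = 38/71

P(Yes|Employed) = 38/71 ≈ 53.52%


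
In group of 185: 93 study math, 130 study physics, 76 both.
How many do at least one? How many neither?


|A∪B| = 93+130-76 = 147
Neither = 185-147 = 38

At least one: 147; Neither: 38


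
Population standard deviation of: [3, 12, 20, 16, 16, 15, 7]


Mean = 89/7
  (3-89/7)²=4624/49
  (12-89/7)²=25/49
  (20-89/7)²=2601/49
  (16-89/7)²=529/49
  (16-89/7)²=529/49
  (15-89/7)²=256/49
  (7-89/7)²=1600/49
Σ(x-μ)² = 1452/7
σ² = (1452/7)/7 = 1452/49

σ = √(1452/49) ≈ 5.4436


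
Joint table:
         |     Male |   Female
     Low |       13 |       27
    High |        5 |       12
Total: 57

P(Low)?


P(Low) = (13+27)/57 = 40/57

P(Low) = 40/57 ≈ 70.18%


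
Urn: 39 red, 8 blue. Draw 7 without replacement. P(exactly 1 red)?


Hypergeometric: C(39,1)×C(8,6)/C(47,7)
= 39×28/62891499 = 364/20963833

P(X=1) = 364/20963833 ≈ 0.00%


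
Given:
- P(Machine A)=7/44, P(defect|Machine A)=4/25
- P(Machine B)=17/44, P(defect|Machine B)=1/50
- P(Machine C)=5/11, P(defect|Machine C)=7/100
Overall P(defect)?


P(B) = Σ P(B|Aᵢ)×P(Aᵢ)
  4/25×7/44 = 7/275
  1/50×17/44 = 17/2200
  7/100×5/11 = 7/220
Sum = 13/200

P(defect) = 13/200 ≈ 6.50%


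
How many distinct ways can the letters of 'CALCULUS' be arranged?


Letters: 8, freq: {'C': 2, 'A': 1, 'L': 2, 'U': 2, 'S': 1}
8!/(2!×1!×2!×2!×1!) = 40320/8 = 5040

5040


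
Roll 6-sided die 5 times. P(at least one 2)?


P(no 2)^5 = (5/6)^5 = 3125/7776
P(≥1) = 1 - 3125/7776 = 4651/7776

P = 4651/7776 ≈ 59.81%


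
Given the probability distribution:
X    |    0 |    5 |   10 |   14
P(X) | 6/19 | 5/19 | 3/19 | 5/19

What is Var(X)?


E[X] = 125/19
E[X²] = 1405/19
Var(X) = E[X²] - (E[X])² = 1405/19 - 15625/361 = 11070/361

Var(X) = 11070/361 ≈ 30.6648


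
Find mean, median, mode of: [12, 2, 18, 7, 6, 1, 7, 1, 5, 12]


Sorted: [1, 1, 2, 5, 6, 7, 7, 12, 12, 18]
Mean = 71/10
Median = 13/2
Freq: {12: 2, 2: 1, 18: 1, 7: 2, 6: 1, 1: 2, 5: 1}
Mode: [1, 7, 12]

Mean=71/10, Median=13/2, Mode=[1, 7, 12]


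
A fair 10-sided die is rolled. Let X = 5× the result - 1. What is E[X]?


E[die] = (1+10)/2 = 11/2
E[X] = 5×11/2 - 1 = 53/2

E[X] = 53/2


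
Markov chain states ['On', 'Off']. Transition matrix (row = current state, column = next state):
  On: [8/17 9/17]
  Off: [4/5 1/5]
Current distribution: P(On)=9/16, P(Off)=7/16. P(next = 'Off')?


P(next=Off) = Σᵢ P(now=i)×P(i→Off)
= 9/16×9/17 + 7/16×1/5
= 81/272 + 7/80 = 131/340

P = 131/340 ≈ 0.3853


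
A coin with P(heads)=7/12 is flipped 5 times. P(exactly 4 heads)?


Binomial: P(X=4) = C(5,4)×p^4×(1-p)^1
= 5 × 2401/20736 × 5/12 = 60025/248832

P(X=4) = 60025/248832 ≈ 24.12%


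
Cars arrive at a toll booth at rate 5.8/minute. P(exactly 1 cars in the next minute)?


Poisson(λ=5.8): P(X=1) = e^(-λ)×λ^k/k!
= e^(-5.8) × 5.8^1 / 1!
≈ 0.003027554745 × 5.8 / 1 ≈ 0.017560

P(X=1) ≈ 0.017560 ≈ 1.76%


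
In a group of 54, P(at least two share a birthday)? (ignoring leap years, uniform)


P(all different) = Π(365-i)/365 for i=0..53
= 0.016123
P(match) = 1 - 0.016123 = 0.983877

P ≈ 0.9839 ≈ 98.39%


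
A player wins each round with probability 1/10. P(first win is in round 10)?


Geometric: P(X=10) = (1-p)^(k-1)×p = (9/10)^9×1/10 = 387420489/10000000000

P(X=10) = 387420489/10000000000 ≈ 3.87%


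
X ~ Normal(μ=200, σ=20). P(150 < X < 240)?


z₁=(150-200)/20=-2.5, z₂=(240-200)/20=2.0
P = Φ(2.0) - Φ(-2.5) = 0.977250 - 0.006210 = 0.971040 ≈ 0.9710

P(150 < X < 240) ≈ 0.9710


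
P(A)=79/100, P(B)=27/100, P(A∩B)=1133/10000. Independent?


P(A)×P(B) = 2133/10000
P(A∩B) = 1133/10000
Not equal → NOT independent

No, not independent


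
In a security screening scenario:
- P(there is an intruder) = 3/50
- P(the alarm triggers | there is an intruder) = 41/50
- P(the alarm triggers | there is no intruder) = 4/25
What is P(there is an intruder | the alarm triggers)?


Using Bayes' theorem:
P(A|B) = P(B|A)·P(A) / P(B)

P(the alarm triggers) = 41/50 × 3/50 + 4/25 × 47/50
= 123/2500 + 94/625 = 499/2500

P(there is an intruder|the alarm triggers) = (123/2500) / (499/2500) = 123/499

P(there is an intruder|the alarm triggers) = 123/499 ≈ 24.65%


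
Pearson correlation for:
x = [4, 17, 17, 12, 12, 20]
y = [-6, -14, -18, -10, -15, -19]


n=6, Σx=82, Σy=-82, Σxy=-1248, Σx²=1282, Σy²=1242
r = (6×(-1248) - 82×(-82))/√((6×1282 - 82²)(6×1242 - (-82)²))
= -764/√(968×728) = -764/√704704 ≈ -764/839.4665 ≈ -0.9101

r ≈ -0.9101


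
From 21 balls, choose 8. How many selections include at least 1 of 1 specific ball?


Complement: C(21,8) - C(20,8) = 203490 - 125970 = 77520

77520


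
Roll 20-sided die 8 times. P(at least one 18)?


P(no 18)^8 = (19/20)^8 = 16983563041/25600000000
P(≥1) = 1 - 16983563041/25600000000 = 8616436959/25600000000

P = 8616436959/25600000000 ≈ 33.66%


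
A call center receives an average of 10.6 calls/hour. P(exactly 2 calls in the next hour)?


Poisson(λ=10.6): P(X=2) = e^(-λ)×λ^k/k!
= e^(-10.6) × 10.6^2 / 2!
≈ 2.491600973e-05 × 112.36 / 2 ≈ 0.001400

P(X=2) ≈ 0.001400 ≈ 0.14%


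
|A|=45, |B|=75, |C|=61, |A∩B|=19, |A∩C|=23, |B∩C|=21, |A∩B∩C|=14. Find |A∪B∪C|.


|A∪B∪C| = 45+75+61-19-23-21+14 = 132

|A∪B∪C| = 132


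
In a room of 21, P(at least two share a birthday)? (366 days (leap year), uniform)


P(all different) = Π(366-i)/366 for i=0..20
= 0.557221
P(match) = 1 - 0.557221 = 0.442779

P ≈ 0.4428 ≈ 44.28%


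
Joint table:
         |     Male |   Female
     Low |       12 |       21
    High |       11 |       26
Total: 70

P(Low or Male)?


P(Low∨Male) = P(Low) + P(Male) - P(Low∧Male)
= (33 + 23 - 12)/70 = 44/70 = 22/35

P = 22/35 ≈ 62.86%


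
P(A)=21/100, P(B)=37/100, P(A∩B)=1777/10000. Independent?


P(A)×P(B) = 777/10000
P(A∩B) = 1777/10000
Not equal → NOT independent

No, not independent


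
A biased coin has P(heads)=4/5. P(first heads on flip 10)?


Geometric: P(X=10) = (1-p)^(k-1)×p = (1/5)^9×4/5 = 4/9765625

P(X=10) = 4/9765625 ≈ 0.00%


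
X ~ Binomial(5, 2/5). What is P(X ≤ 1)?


P(X ≤ 1) = Σ P(X=i) for i=0..1
P(X=0) = 243/3125
P(X=1) = 162/625
Sum = 1053/3125

P(X ≤ 1) = 1053/3125 ≈ 33.70%


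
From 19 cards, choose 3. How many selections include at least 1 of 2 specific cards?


Complement: C(19,3) - C(17,3) = 969 - 680 = 289

289


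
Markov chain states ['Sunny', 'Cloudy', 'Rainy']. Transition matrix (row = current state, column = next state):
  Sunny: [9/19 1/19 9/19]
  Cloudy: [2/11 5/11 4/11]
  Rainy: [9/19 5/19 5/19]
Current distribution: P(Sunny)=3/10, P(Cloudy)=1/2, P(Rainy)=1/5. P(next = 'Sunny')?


P(next=Sunny) = Σᵢ P(now=i)×P(i→Sunny)
= 3/10×9/19 + 1/2×2/11 + 1/5×9/19
= 27/190 + 1/11 + 9/95 = 137/418

P = 137/418 ≈ 0.3278


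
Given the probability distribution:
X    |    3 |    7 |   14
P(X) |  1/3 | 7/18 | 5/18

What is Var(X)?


E[X] = 137/18
E[X²] = 153/2
Var(X) = E[X²] - (E[X])² = 153/2 - 18769/324 = 6017/324

Var(X) = 6017/324 ≈ 18.5710


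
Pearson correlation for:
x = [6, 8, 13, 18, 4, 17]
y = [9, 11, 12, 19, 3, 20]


n=6, Σx=66, Σy=74, Σxy=992, Σx²=898, Σy²=1116
r = (6×992 - 66×74)/√((6×898 - 66²)(6×1116 - 74²))
= 1068/√(1032×1220) = 1068/√1259040 ≈ 1068/1122.0695 ≈ 0.9518

r ≈ 0.9518


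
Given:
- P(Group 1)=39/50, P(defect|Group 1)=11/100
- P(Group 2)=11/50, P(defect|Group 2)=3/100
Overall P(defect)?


P(B) = Σ P(B|Aᵢ)×P(Aᵢ)
  11/100×39/50 = 429/5000
  3/100×11/50 = 33/5000
Sum = 231/2500

P(defect) = 231/2500 ≈ 9.24%


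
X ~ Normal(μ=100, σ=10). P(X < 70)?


z = (70-100)/10 = -3.0
P(Z < -3.0) = 0.0013

P(X < 70) ≈ 0.0013


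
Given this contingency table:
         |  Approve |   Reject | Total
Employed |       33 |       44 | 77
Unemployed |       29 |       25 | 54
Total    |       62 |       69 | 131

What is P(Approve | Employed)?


P(Approve | Employed) = 33/(33+44) = 33/77 = 3/7

P(Approve|Employed) = 3/7 ≈ 42.86%


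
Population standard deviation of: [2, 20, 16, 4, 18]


Mean = 60/5 = 12
  (2-12)²=100
  (20-12)²=64
  (16-12)²=16
  (4-12)²=64
  (18-12)²=36
Σ(x-μ)² = 280
σ² = 280/5 = 56

σ = √(56) ≈ 7.4833


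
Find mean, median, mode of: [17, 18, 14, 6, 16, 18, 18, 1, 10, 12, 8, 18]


Sorted: [1, 6, 8, 10, 12, 14, 16, 17, 18, 18, 18, 18]
Mean = 156/12 = 13
Median = 15
Freq: {17: 1, 18: 4, 14: 1, 6: 1, 16: 1, 1: 1, 10: 1, 12: 1, 8: 1}
Mode: [18]

Mean=13, Median=15, Mode=18


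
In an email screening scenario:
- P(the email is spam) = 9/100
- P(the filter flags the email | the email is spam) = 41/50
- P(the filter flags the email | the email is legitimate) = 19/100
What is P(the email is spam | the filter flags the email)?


Using Bayes' theorem:
P(A|B) = P(B|A)·P(A) / P(B)

P(the filter flags the email) = 41/50 × 9/100 + 19/100 × 91/100
= 369/5000 + 1729/10000 = 2467/10000

P(the email is spam|the filter flags the email) = (369/5000) / (2467/10000) = 738/2467

P(the email is spam|the filter flags the email) = 738/2467 ≈ 29.91%


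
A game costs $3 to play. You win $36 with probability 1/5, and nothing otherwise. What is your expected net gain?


E[gain] = (36-3)×1/5 + (-3)×4/5
= 33/5 - 12/5 = 21/5

Expected net gain = $21/5 ≈ $4.20


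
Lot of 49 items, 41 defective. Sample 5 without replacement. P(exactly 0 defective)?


Hypergeometric: C(41,0)×C(8,5)/C(49,5)
= 1×56/1906884 = 2/68103

P(X=0) = 2/68103 ≈ 0.00%


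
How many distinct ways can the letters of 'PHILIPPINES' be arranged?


Letters: 11, freq: {'P': 3, 'H': 1, 'I': 3, 'L': 1, 'N': 1, 'E': 1, 'S': 1}
11!/(3!×1!×3!×1!×1!×1!×1!) = 39916800/36 = 1108800

1108800


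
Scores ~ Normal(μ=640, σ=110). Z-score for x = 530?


z = (x - μ)/σ = (530 - 640)/110 = -1.0

z = -1.0


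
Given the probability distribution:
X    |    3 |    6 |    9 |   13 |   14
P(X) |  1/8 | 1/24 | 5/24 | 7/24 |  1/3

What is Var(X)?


E[X] = 263/24
E[X²] = 1073/8
Var(X) = E[X²] - (E[X])² = 1073/8 - 69169/576 = 8087/576

Var(X) = 8087/576 ≈ 14.0399


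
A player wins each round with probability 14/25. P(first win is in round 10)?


Geometric: P(X=10) = (1-p)^(k-1)×p = (11/25)^9×14/25 = 33011267674/95367431640625

P(X=10) = 33011267674/95367431640625 ≈ 0.03%


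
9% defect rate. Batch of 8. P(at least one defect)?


P(all good) = (91/100)^8 = 4702525276151521/10000000000000000
P(≥1 defect) = 5297474723848479/10000000000000000

P = 5297474723848479/10000000000000000 ≈ 52.97%


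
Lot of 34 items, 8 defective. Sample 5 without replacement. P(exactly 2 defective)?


Hypergeometric: C(8,2)×C(26,3)/C(34,5)
= 28×2600/278256 = 4550/17391

P(X=2) = 4550/17391 ≈ 26.16%


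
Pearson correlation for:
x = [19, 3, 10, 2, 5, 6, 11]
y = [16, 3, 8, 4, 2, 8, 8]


n=7, Σx=56, Σy=49, Σxy=547, Σx²=656, Σy²=477
r = (7×547 - 56×49)/√((7×656 - 56²)(7×477 - 49²))
= 1085/√(1456×938) = 1085/√1365728 ≈ 1085/1168.6437 ≈ 0.9284

r ≈ 0.9284


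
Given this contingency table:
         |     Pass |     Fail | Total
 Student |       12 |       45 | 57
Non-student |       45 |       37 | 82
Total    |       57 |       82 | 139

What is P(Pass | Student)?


P(Pass | Student) = 12/(12+45) = 12/57 = 4/19

P(Pass|Student) = 4/19 ≈ 21.05%


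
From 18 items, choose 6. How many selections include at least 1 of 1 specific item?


Complement: C(18,6) - C(17,6) = 18564 - 12376 = 6188

6188


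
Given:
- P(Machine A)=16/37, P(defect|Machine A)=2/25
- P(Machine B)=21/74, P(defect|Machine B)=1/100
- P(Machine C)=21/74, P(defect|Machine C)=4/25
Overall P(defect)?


P(B) = Σ P(B|Aᵢ)×P(Aᵢ)
  2/25×16/37 = 32/925
  1/100×21/74 = 21/7400
  4/25×21/74 = 42/925
Sum = 613/7400

P(defect) = 613/7400 ≈ 8.28%


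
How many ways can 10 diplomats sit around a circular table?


Circular arrangements of 10 distinct objects: fix one position to break rotational symmetry.
(n-1)! = 9! = 362880

362880


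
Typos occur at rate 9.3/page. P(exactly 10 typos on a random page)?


Poisson(λ=9.3): P(X=10) = e^(-λ)×λ^k/k!
= e^(-9.3) × 9.3^10 / 10!
≈ 9.142423148e-05 × 4839823071.79 / 3628800 ≈ 0.121935

P(X=10) ≈ 0.121935 ≈ 12.19%


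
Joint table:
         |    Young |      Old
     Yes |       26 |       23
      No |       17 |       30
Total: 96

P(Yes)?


P(Yes) = (26+23)/96 = 49/96

P(Yes) = 49/96 ≈ 51.04%


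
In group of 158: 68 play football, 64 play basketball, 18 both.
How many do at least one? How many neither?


|A∪B| = 68+64-18 = 114
Neither = 158-114 = 44

At least one: 114; Neither: 44


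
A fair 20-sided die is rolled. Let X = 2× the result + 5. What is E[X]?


E[die] = (1+20)/2 = 21/2
E[X] = 2×21/2 + 5 = 26

E[X] = 26


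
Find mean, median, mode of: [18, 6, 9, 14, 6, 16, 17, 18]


Sorted: [6, 6, 9, 14, 16, 17, 18, 18]
Mean = 104/8 = 13
Median = 15
Freq: {18: 2, 6: 2, 9: 1, 14: 1, 16: 1, 17: 1}
Mode: [6, 18]

Mean=13, Median=15, Mode=[6, 18]


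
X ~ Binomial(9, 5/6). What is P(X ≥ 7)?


P(X ≥ 7) = Σ P(X=i) for i=7..9
P(X=7) = 78125/279936
P(X=8) = 390625/1119744
P(X=9) = 1953125/10077696
Sum = 4140625/5038848

P(X ≥ 7) = 4140625/5038848 ≈ 82.17%


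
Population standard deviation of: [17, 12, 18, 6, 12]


Mean = 65/5 = 13
  (17-13)²=16
  (12-13)²=1
  (18-13)²=25
  (6-13)²=49
  (12-13)²=1
Σ(x-μ)² = 92
σ² = 92/5

σ = √(92/5) ≈ 4.2895


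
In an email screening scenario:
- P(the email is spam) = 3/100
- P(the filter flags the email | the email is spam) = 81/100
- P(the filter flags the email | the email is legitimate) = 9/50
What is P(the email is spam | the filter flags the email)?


Using Bayes' theorem:
P(A|B) = P(B|A)·P(A) / P(B)

P(the filter flags the email) = 81/100 × 3/100 + 9/50 × 97/100
= 243/10000 + 873/5000 = 1989/10000

P(the email is spam|the filter flags the email) = (243/10000) / (1989/10000) = 27/221

P(the email is spam|the filter flags the email) = 27/221 ≈ 12.22%


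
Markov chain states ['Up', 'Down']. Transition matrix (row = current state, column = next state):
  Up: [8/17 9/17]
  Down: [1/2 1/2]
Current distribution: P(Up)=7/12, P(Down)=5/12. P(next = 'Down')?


P(next=Down) = Σᵢ P(now=i)×P(i→Down)
= 7/12×9/17 + 5/12×1/2
= 21/68 + 5/24 = 211/408

P = 211/408 ≈ 0.5172


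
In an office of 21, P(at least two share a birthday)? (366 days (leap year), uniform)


P(all different) = Π(366-i)/366 for i=0..20
= 0.557221
P(match) = 1 - 0.557221 = 0.442779

P ≈ 0.4428 ≈ 44.28%


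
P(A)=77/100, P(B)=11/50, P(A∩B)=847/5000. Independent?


P(A)×P(B) = 847/5000
P(A∩B) = 847/5000
Equal ✓ → Independent

Yes, independent


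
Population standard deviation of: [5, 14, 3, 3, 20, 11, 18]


Mean = 74/7
  (5-74/7)²=1521/49
  (14-74/7)²=576/49
  (3-74/7)²=2809/49
  (3-74/7)²=2809/49
  (20-74/7)²=4356/49
  (11-74/7)²=9/49
  (18-74/7)²=2704/49
Σ(x-μ)² = 2112/7
σ² = (2112/7)/7 = 2112/49

σ = √(2112/49) ≈ 6.5652


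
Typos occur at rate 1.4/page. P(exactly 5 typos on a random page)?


Poisson(λ=1.4): P(X=5) = e^(-λ)×λ^k/k!
= e^(-1.4) × 1.4^5 / 5!
≈ 0.2465969639 × 5.37824 / 120 ≈ 0.011052

P(X=5) ≈ 0.011052 ≈ 1.11%


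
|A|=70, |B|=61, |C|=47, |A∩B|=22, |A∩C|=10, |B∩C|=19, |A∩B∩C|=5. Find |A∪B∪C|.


|A∪B∪C| = 70+61+47-22-10-19+5 = 132

|A∪B∪C| = 132


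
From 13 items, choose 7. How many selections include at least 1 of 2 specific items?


Complement: C(13,7) - C(11,7) = 1716 - 330 = 1386

1386


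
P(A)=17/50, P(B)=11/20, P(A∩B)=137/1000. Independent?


P(A)×P(B) = 187/1000
P(A∩B) = 137/1000
Not equal → NOT independent

No, not independent


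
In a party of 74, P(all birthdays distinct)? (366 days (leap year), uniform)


P(all different) = Π(366-i)/366 for i=0..73
= (366/366)×(365/366)×...×(293/366)
= 0.000360

P ≈ 0.0004 ≈ 0.04%


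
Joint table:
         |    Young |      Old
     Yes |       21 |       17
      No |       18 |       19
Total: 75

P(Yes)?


P(Yes) = (21+17)/75 = 38/75

P(Yes) = 38/75 ≈ 50.67%


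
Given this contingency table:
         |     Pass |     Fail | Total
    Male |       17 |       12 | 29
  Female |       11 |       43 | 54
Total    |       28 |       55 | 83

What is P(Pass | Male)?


P(Pass | Male) = 17/(17+12) = 17/29

P(Pass|Male) = 17/29 ≈ 58.62%


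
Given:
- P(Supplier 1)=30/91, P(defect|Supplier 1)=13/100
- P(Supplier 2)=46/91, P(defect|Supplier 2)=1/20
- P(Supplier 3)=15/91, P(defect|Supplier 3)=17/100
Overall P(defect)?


P(B) = Σ P(B|Aᵢ)×P(Aᵢ)
  13/100×30/91 = 3/70
  1/20×46/91 = 23/910
  17/100×15/91 = 51/1820
Sum = 5/52

P(defect) = 5/52 ≈ 9.62%


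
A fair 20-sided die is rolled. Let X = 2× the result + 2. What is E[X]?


E[die] = (1+20)/2 = 21/2
E[X] = 2×21/2 + 2 = 23

E[X] = 23


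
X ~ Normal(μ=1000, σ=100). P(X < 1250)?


z = (1250-1000)/100 = 2.5
P(Z < 2.5) = 0.9938

P(X < 1250) ≈ 0.9938


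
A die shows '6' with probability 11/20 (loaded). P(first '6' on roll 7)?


Geometric: P(X=7) = (1-p)^(k-1)×p = (9/20)^6×11/20 = 5845851/1280000000

P(X=7) = 5845851/1280000000 ≈ 0.46%


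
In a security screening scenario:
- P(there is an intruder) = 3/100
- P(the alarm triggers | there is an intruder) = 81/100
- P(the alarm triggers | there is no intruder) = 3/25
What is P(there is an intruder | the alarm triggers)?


Using Bayes' theorem:
P(A|B) = P(B|A)·P(A) / P(B)

P(the alarm triggers) = 81/100 × 3/100 + 3/25 × 97/100
= 243/10000 + 291/2500 = 1407/10000

P(there is an intruder|the alarm triggers) = (243/10000) / (1407/10000) = 81/469

P(there is an intruder|the alarm triggers) = 81/469 ≈ 17.27%


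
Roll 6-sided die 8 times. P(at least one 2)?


P(no 2)^8 = (5/6)^8 = 390625/1679616
P(≥1) = 1 - 390625/1679616 = 1288991/1679616

P = 1288991/1679616 ≈ 76.74%


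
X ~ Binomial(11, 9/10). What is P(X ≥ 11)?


P(X ≥ 11) = Σ P(X=i) for i=11..11
P(X=11) = 31381059609/100000000000
Sum = 31381059609/100000000000

P(X ≥ 11) = 31381059609/100000000000 ≈ 31.38%


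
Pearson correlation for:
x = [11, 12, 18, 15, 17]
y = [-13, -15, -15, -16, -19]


n=5, Σx=73, Σy=-78, Σxy=-1156, Σx²=1103, Σy²=1236
r = (5×(-1156) - 73×(-78))/√((5×1103 - 73²)(5×1236 - (-78)²))
= -86/√(186×96) = -86/√17856 ≈ -86/133.6263 ≈ -0.6436

r ≈ -0.6436


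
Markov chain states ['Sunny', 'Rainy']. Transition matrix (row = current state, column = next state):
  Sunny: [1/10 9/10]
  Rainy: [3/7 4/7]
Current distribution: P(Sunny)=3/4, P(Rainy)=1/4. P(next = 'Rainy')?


P(next=Rainy) = Σᵢ P(now=i)×P(i→Rainy)
= 3/4×9/10 + 1/4×4/7
= 27/40 + 1/7 = 229/280

P = 229/280 ≈ 0.8179


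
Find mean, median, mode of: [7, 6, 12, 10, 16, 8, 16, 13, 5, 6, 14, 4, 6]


Sorted: [4, 5, 6, 6, 6, 7, 8, 10, 12, 13, 14, 16, 16]
Mean = 123/13
Median = 8
Freq: {7: 1, 6: 3, 12: 1, 10: 1, 16: 2, 8: 1, 13: 1, 5: 1, 14: 1, 4: 1}
Mode: [6]

Mean=123/13, Median=8, Mode=6


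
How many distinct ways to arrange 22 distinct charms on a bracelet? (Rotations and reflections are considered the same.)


Free circular arrangements: rotations and reflections both identified.
(n-1)!/2 = 21!/2 = 51090942171709440000/2 = 25545471085854720000

25545471085854720000


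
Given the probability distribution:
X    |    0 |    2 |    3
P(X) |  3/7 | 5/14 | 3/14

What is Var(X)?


E[X] = 19/14
E[X²] = 47/14
Var(X) = E[X²] - (E[X])² = 47/14 - 361/196 = 297/196

Var(X) = 297/196 ≈ 1.5153


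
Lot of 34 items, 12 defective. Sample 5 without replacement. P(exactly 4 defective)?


Hypergeometric: C(12,4)×C(22,1)/C(34,5)
= 495×22/278256 = 165/4216

P(X=4) = 165/4216 ≈ 3.91%


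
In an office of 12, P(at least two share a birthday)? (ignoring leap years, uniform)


P(all different) = Π(365-i)/365 for i=0..11
= 0.832975
P(match) = 1 - 0.832975 = 0.167025

P ≈ 0.1670 ≈ 16.70%


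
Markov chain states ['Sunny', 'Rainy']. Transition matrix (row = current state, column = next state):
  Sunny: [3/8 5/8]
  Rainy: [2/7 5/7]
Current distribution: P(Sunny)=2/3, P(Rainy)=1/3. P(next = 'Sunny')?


P(next=Sunny) = Σᵢ P(now=i)×P(i→Sunny)
= 2/3×3/8 + 1/3×2/7
= 1/4 + 2/21 = 29/84

P = 29/84 ≈ 0.3452


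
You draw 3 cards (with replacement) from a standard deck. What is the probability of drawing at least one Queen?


P(not a Queen) = 48/52 = 12/13
P(none in 3 draws) = (12/13)^3 = 1728/2197
P(≥1 Queen) = 1 - 1728/2197 = 469/2197

P = 469/2197 ≈ 21.35%


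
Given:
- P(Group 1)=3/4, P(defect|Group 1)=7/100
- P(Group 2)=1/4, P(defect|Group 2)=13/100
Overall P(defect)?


P(B) = Σ P(B|Aᵢ)×P(Aᵢ)
  7/100×3/4 = 21/400
  13/100×1/4 = 13/400
Sum = 17/200

P(defect) = 17/200 ≈ 8.50%


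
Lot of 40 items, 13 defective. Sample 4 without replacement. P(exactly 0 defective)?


Hypergeometric: C(13,0)×C(27,4)/C(40,4)
= 1×17550/91390 = 135/703

P(X=0) = 135/703 ≈ 19.20%


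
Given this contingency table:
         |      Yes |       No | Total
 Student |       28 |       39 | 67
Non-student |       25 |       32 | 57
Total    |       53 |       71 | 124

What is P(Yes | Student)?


P(Yes | Student) = 28/(28+39) = 28/67

P(Yes|Student) = 28/67 ≈ 41.79%


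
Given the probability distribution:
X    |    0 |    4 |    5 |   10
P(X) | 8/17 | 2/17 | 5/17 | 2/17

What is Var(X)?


E[X] = 53/17
E[X²] = 21
Var(X) = E[X²] - (E[X])² = 21 - 2809/289 = 3260/289

Var(X) = 3260/289 ≈ 11.2803


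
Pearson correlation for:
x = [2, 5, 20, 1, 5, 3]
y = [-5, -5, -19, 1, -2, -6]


n=6, Σx=36, Σy=-36, Σxy=-442, Σx²=464, Σy²=452
r = (6×(-442) - 36×(-36))/√((6×464 - 36²)(6×452 - (-36)²))
= -1356/√(1488×1416) = -1356/√2107008 ≈ -1356/1451.5537 ≈ -0.9342

r ≈ -0.9342


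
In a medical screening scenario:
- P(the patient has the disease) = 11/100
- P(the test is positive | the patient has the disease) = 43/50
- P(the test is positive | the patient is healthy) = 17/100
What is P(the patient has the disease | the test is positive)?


Using Bayes' theorem:
P(A|B) = P(B|A)·P(A) / P(B)

P(the test is positive) = 43/50 × 11/100 + 17/100 × 89/100
= 473/5000 + 1513/10000 = 2459/10000

P(the patient has the disease|the test is positive) = (473/5000) / (2459/10000) = 946/2459

P(the patient has the disease|the test is positive) = 946/2459 ≈ 38.47%


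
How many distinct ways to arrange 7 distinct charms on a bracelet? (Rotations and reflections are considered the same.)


Free circular arrangements: rotations and reflections both identified.
(n-1)!/2 = 6!/2 = 720/2 = 360

360


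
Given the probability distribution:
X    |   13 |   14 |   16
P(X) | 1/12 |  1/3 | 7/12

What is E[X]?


E[X] = Σ x·P(X=x)
= (13)×(1/12) + (14)×(1/3) + (16)×(7/12)
= 181/12

E[X] = 181/12


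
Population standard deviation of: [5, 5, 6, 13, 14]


Mean = 43/5
  (5-43/5)²=324/25
  (5-43/5)²=324/25
  (6-43/5)²=169/25
  (13-43/5)²=484/25
  (14-43/5)²=729/25
Σ(x-μ)² = 406/5
σ² = (406/5)/5 = 406/25

σ = √(406/25) ≈ 4.0299


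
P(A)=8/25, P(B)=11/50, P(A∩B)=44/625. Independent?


P(A)×P(B) = 44/625
P(A∩B) = 44/625
Equal ✓ → Independent

Yes, independent


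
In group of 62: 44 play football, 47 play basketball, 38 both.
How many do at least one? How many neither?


|A∪B| = 44+47-38 = 53
Neither = 62-53 = 9

At least one: 53; Neither: 9


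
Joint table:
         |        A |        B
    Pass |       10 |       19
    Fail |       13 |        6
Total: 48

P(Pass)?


P(Pass) = (10+19)/48 = 29/48

P(Pass) = 29/48 ≈ 60.42%


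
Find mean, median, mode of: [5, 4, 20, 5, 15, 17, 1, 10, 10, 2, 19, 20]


Sorted: [1, 2, 4, 5, 5, 10, 10, 15, 17, 19, 20, 20]
Mean = 128/12 = 32/3
Median = 10
Freq: {5: 2, 4: 1, 20: 2, 15: 1, 17: 1, 1: 1, 10: 2, 2: 1, 19: 1}
Mode: [5, 10, 20]

Mean=32/3, Median=10, Mode=[5, 10, 20]


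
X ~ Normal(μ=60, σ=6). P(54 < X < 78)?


z₁=(54-60)/6=-1.0, z₂=(78-60)/6=3.0
P = Φ(3.0) - Φ(-1.0) = 0.998650 - 0.158655 = 0.839995 ≈ 0.8400

P(54 < X < 78) ≈ 0.8400


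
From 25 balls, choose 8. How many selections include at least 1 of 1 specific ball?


Complement: C(25,8) - C(24,8) = 1081575 - 735471 = 346104

346104


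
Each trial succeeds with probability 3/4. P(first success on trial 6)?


Geometric: P(X=6) = (1-p)^(k-1)×p = (1/4)^5×3/4 = 3/4096

P(X=6) = 3/4096 ≈ 0.07%


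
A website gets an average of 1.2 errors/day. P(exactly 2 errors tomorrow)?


Poisson(λ=1.2): P(X=2) = e^(-λ)×λ^k/k!
= e^(-1.2) × 1.2^2 / 2!
≈ 0.3011942119 × 1.44 / 2 ≈ 0.216860

P(X=2) ≈ 0.216860 ≈ 21.69%


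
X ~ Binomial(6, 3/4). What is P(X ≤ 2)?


P(X ≤ 2) = Σ P(X=i) for i=0..2
P(X=0) = 1/4096
P(X=1) = 9/2048
P(X=2) = 135/4096
Sum = 77/2048

P(X ≤ 2) = 77/2048 ≈ 3.76%


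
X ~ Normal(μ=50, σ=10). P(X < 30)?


z = (30-50)/10 = -2.0
P(Z < -2.0) = 0.0228

P(X < 30) ≈ 0.0228


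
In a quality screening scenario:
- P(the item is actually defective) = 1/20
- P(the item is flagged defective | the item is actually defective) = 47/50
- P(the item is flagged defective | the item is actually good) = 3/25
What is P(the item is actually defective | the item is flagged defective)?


Using Bayes' theorem:
P(A|B) = P(B|A)·P(A) / P(B)

P(the item is flagged defective) = 47/50 × 1/20 + 3/25 × 19/20
= 47/1000 + 57/500 = 161/1000

P(the item is actually defective|the item is flagged defective) = (47/1000) / (161/1000) = 47/161

P(the item is actually defective|the item is flagged defective) = 47/161 ≈ 29.19%


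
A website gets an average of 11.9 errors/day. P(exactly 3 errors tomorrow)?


Poisson(λ=11.9): P(X=3) = e^(-λ)×λ^k/k!
= e^(-11.9) × 11.9^3 / 3!
≈ 6.790404807e-06 × 1685.159 / 6 ≈ 0.001907

P(X=3) ≈ 0.001907 ≈ 0.19%


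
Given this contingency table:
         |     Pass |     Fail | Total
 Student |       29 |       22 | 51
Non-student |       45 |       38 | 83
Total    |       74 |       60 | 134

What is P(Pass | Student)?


P(Pass | Student) = 29/(29+22) = 29/51

P(Pass|Student) = 29/51 ≈ 56.86%


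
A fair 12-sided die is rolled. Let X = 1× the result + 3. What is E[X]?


E[die] = (1+12)/2 = 13/2
E[X] = 1×13/2 + 3 = 19/2

E[X] = 19/2


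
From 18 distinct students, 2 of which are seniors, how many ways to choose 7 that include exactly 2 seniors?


Choose 2 of the 2 seniors and 5 of the other 16 students:
C(2,2)×C(16,5) = 1×4368 = 4368

4368


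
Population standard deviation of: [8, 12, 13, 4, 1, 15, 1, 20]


Mean = 74/8 = 37/4
  (8-37/4)²=25/16
  (12-37/4)²=121/16
  (13-37/4)²=225/16
  (4-37/4)²=441/16
  (1-37/4)²=1089/16
  (15-37/4)²=529/16
  (1-37/4)²=1089/16
  (20-37/4)²=1849/16
Σ(x-μ)² = 671/2
σ² = (671/2)/8 = 671/16

σ = √(671/16) ≈ 6.4759


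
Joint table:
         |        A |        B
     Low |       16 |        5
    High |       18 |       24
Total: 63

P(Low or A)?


P(Low∨A) = P(Low) + P(A) - P(Low∧A)
= (21 + 34 - 16)/63 = 39/63 = 13/21

P = 13/21 ≈ 61.90%


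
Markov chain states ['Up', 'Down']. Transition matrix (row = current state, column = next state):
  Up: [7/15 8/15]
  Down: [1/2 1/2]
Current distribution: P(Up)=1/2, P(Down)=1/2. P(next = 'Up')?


P(next=Up) = Σᵢ P(now=i)×P(i→Up)
= 1/2×7/15 + 1/2×1/2
= 7/30 + 1/4 = 29/60

P = 29/60 ≈ 0.4833


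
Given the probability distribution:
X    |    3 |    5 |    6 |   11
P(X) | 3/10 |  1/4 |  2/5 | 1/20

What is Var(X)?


E[X] = 51/10
E[X²] = 147/5
Var(X) = E[X²] - (E[X])² = 147/5 - 2601/100 = 339/100

Var(X) = 339/100 ≈ 3.3900


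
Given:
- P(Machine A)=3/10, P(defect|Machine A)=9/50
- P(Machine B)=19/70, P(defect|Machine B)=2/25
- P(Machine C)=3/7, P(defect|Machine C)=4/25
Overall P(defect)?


P(B) = Σ P(B|Aᵢ)×P(Aᵢ)
  9/50×3/10 = 27/500
  2/25×19/70 = 19/875
  4/25×3/7 = 12/175
Sum = 101/700

P(defect) = 101/700 ≈ 14.43%


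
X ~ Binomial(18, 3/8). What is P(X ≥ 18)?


P(X ≥ 18) = Σ P(X=i) for i=18..18
P(X=18) = 387420489/18014398509481984
Sum = 387420489/18014398509481984

P(X ≥ 18) = 387420489/18014398509481984 ≈ 0.00%


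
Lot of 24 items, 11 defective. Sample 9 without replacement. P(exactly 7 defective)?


Hypergeometric: C(11,7)×C(13,2)/C(24,9)
= 330×78/1307504 = 585/29716

P(X=7) = 585/29716 ≈ 1.97%


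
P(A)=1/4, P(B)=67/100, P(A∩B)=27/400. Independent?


P(A)×P(B) = 67/400
P(A∩B) = 27/400
Not equal → NOT independent

No, not independent


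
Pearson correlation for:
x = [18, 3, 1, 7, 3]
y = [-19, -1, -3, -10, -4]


n=5, Σx=32, Σy=-37, Σxy=-430, Σx²=392, Σy²=487
r = (5×(-430) - 32×(-37))/√((5×392 - 32²)(5×487 - (-37)²))
= -966/√(936×1066) = -966/√997776 ≈ -966/998.8874 ≈ -0.9671

r ≈ -0.9671


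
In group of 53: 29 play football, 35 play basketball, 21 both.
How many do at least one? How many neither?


|A∪B| = 29+35-21 = 43
Neither = 53-43 = 10

At least one: 43; Neither: 10


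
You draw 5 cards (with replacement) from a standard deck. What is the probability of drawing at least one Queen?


P(not a Queen) = 48/52 = 12/13
P(none in 5 draws) = (12/13)^5 = 248832/371293
P(≥1 Queen) = 1 - 248832/371293 = 122461/371293

P = 122461/371293 ≈ 32.98%


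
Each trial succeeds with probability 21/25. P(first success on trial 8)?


Geometric: P(X=8) = (1-p)^(k-1)×p = (4/25)^7×21/25 = 344064/152587890625

P(X=8) = 344064/152587890625 ≈ 0.00%


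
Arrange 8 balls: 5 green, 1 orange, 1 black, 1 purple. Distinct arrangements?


8!/(5!×1!×1!×1!) = 336

336


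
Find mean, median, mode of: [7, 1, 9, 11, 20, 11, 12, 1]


Sorted: [1, 1, 7, 9, 11, 11, 12, 20]
Mean = 72/8 = 9
Median = 10
Freq: {7: 1, 1: 2, 9: 1, 11: 2, 20: 1, 12: 1}
Mode: [1, 11]

Mean=9, Median=10, Mode=[1, 11]


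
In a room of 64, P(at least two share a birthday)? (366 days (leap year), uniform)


P(all different) = Π(366-i)/366 for i=0..63
= 0.002858
P(match) = 1 - 0.002858 = 0.997142

P ≈ 0.9971 ≈ 99.71%


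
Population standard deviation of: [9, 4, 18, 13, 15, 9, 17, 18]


Mean = 103/8
  (9-103/8)²=961/64
  (4-103/8)²=5041/64
  (18-103/8)²=1681/64
  (13-103/8)²=1/64
  (15-103/8)²=289/64
  (9-103/8)²=961/64
  (17-103/8)²=1089/64
  (18-103/8)²=1681/64
Σ(x-μ)² = 1463/8
σ² = (1463/8)/8 = 1463/64

σ = √(1463/64) ≈ 4.7811


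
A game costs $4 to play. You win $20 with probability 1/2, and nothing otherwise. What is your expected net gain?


E[gain] = (20-4)×1/2 + (-4)×1/2
= 8 - 2 = 6

Expected net gain = $6 ≈ $6.00


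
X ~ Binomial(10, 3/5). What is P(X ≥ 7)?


P(X ≥ 7) = Σ P(X=i) for i=7..10
P(X=7) = 419904/1953125
P(X=8) = 236196/1953125
P(X=9) = 78732/1953125
P(X=10) = 59049/9765625
Sum = 3733209/9765625

P(X ≥ 7) = 3733209/9765625 ≈ 38.23%


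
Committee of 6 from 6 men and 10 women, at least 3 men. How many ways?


Count by #men:
  3M,3W: C(6,3)×C(10,3)=2400
  4M,2W: C(6,4)×C(10,2)=675
  5M,1W: C(6,5)×C(10,1)=60
  6M,0W: C(6,6)×C(10,0)=1
Total = 3136

3136


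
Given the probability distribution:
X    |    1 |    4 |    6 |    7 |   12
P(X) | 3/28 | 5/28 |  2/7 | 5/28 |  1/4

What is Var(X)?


E[X] = 95/14
E[X²] = 58
Var(X) = E[X²] - (E[X])² = 58 - 9025/196 = 2343/196

Var(X) = 2343/196 ≈ 11.9541


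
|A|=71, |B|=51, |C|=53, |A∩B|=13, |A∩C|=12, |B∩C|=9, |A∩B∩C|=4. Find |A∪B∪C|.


|A∪B∪C| = 71+51+53-13-12-9+4 = 145

|A∪B∪C| = 145


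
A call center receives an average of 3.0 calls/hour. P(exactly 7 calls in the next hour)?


Poisson(λ=3.0): P(X=7) = e^(-λ)×λ^k/k!
= e^(-3.0) × 3.0^7 / 7!
≈ 0.04978706837 × 2187 / 5040 ≈ 0.021604

P(X=7) ≈ 0.021604 ≈ 2.16%


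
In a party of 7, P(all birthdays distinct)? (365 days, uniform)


P(all different) = Π(365-i)/365 for i=0..6
= (365/365)×(364/365)×...×(359/365)
= 0.943764

P ≈ 0.9438 ≈ 94.38%


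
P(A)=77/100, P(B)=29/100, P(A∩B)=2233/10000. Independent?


P(A)×P(B) = 2233/10000
P(A∩B) = 2233/10000
Equal ✓ → Independent

Yes, independent


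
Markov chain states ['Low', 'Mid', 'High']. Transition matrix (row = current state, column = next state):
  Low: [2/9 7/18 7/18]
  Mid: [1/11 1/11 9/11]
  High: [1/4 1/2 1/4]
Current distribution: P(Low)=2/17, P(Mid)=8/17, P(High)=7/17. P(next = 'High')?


P(next=High) = Σᵢ P(now=i)×P(i→High)
= 2/17×7/18 + 8/17×9/11 + 7/17×1/4
= 7/153 + 72/187 + 7/68 = 3593/6732

P = 3593/6732 ≈ 0.5337


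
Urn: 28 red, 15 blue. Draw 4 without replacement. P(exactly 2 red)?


Hypergeometric: C(28,2)×C(15,2)/C(43,4)
= 378×105/123410 = 567/1763

P(X=2) = 567/1763 ≈ 32.16%


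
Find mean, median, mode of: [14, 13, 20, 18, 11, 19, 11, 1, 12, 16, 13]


Sorted: [1, 11, 11, 12, 13, 13, 14, 16, 18, 19, 20]
Mean = 148/11
Median = 13
Freq: {14: 1, 13: 2, 20: 1, 18: 1, 11: 2, 19: 1, 1: 1, 12: 1, 16: 1}
Mode: [11, 13]

Mean=148/11, Median=13, Mode=[11, 13]


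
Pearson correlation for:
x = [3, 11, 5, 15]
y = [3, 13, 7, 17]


n=4, Σx=34, Σy=40, Σxy=442, Σx²=380, Σy²=516
r = (4×442 - 34×40)/√((4×380 - 34²)(4×516 - 40²))
= 408/√(364×464) = 408/√168896 ≈ 408/410.9696 ≈ 0.9928

r ≈ 0.9928


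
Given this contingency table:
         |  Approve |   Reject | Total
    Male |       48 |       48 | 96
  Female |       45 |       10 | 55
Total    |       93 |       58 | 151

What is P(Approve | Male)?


P(Approve | Male) = 48/(48+48) = 48/96 = 1/2

P(Approve|Male) = 1/2 ≈ 50.00%


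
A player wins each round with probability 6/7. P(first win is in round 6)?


Geometric: P(X=6) = (1-p)^(k-1)×p = (1/7)^5×6/7 = 6/117649

P(X=6) = 6/117649 ≈ 0.01%


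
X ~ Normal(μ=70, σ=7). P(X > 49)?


z = (49-70)/7 = -3.0
P(X > 49) = 1 - P(Z ≤ -3.0) = 1 - 0.0013 = 0.9987

P(X > 49) ≈ 0.9987


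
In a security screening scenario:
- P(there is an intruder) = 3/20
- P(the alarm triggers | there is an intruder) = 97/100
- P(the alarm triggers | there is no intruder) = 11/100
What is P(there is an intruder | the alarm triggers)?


Using Bayes' theorem:
P(A|B) = P(B|A)·P(A) / P(B)

P(the alarm triggers) = 97/100 × 3/20 + 11/100 × 17/20
= 291/2000 + 187/2000 = 239/1000

P(there is an intruder|the alarm triggers) = (291/2000) / (239/1000) = 291/478

P(there is an intruder|the alarm triggers) = 291/478 ≈ 60.88%


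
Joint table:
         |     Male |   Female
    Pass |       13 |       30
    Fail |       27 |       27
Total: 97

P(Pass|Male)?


P(Pass|Male) = 13/(13+27) = 13/40

P = 13/40 ≈ 32.50%


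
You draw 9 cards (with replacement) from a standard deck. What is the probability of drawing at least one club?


P(not a club) = 39/52 = 3/4
P(none in 9 draws) = (3/4)^9 = 19683/262144
P(≥1 club) = 1 - 19683/262144 = 242461/262144

P = 242461/262144 ≈ 92.49%


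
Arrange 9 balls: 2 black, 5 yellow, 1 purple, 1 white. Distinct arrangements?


9!/(2!×5!×1!×1!) = 1512

1512


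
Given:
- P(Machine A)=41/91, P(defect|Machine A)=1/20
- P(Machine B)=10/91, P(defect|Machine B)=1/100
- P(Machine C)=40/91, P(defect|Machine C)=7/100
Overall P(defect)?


P(B) = Σ P(B|Aᵢ)×P(Aᵢ)
  1/20×41/91 = 41/1820
  1/100×10/91 = 1/910
  7/100×40/91 = 2/65
Sum = 99/1820

P(defect) = 99/1820 ≈ 5.44%


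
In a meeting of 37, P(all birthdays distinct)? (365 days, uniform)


P(all different) = Π(365-i)/365 for i=0..36
= (365/365)×(364/365)×...×(329/365)
= 0.151266

P ≈ 0.1513 ≈ 15.13%


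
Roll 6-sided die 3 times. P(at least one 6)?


P(no 6)^3 = (5/6)^3 = 125/216
P(≥1) = 1 - 125/216 = 91/216

P = 91/216 ≈ 42.13%


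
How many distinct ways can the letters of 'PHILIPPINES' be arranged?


Letters: 11, freq: {'P': 3, 'H': 1, 'I': 3, 'L': 1, 'N': 1, 'E': 1, 'S': 1}
11!/(3!×1!×3!×1!×1!×1!×1!) = 39916800/36 = 1108800

1108800


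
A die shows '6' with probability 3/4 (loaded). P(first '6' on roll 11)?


Geometric: P(X=11) = (1-p)^(k-1)×p = (1/4)^10×3/4 = 3/4194304

P(X=11) = 3/4194304 ≈ 0.00%


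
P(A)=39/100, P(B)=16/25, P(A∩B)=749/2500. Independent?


P(A)×P(B) = 156/625
P(A∩B) = 749/2500
Not equal → NOT independent

No, not independent


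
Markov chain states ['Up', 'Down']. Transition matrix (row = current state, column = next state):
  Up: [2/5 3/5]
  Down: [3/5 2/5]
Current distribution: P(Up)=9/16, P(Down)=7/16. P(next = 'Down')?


P(next=Down) = Σᵢ P(now=i)×P(i→Down)
= 9/16×3/5 + 7/16×2/5
= 27/80 + 7/40 = 41/80

P = 41/80 ≈ 0.5125


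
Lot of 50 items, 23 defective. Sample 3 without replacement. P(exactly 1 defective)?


Hypergeometric: C(23,1)×C(27,2)/C(50,3)
= 23×351/19600 = 8073/19600

P(X=1) = 8073/19600 ≈ 41.19%


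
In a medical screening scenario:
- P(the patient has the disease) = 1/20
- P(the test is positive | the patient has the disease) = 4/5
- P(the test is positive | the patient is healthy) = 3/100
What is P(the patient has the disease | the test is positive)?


Using Bayes' theorem:
P(A|B) = P(B|A)·P(A) / P(B)

P(the test is positive) = 4/5 × 1/20 + 3/100 × 19/20
= 1/25 + 57/2000 = 137/2000

P(the patient has the disease|the test is positive) = (1/25) / (137/2000) = 80/137

P(the patient has the disease|the test is positive) = 80/137 ≈ 58.39%
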